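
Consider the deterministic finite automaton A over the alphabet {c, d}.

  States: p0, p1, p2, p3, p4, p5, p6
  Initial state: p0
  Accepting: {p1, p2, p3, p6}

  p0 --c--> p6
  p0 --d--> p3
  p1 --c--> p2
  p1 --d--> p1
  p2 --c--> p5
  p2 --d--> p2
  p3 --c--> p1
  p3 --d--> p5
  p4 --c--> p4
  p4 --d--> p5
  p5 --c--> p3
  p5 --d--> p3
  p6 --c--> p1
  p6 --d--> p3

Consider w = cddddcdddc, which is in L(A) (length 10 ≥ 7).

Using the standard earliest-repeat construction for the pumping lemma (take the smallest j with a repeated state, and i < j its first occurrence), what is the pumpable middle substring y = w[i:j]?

State sequence: p0 -c-> p6 -d-> p3 -d-> p5 -d-> p3 -d-> p5 -c-> p3 -d-> p5 -d-> p3 -d-> p5 -c-> p3
First repeat at step 4: p3 was already visited.

So i = 2, j = 4, giving x = w[0:2] = cd, y = w[2:4] = dd, z = w[4:10] = dcdddc.
Check: |xy| = 4 ≤ 7 and |y| = 2 ≥ 1. Reading y takes A from p3 back to p3, so every xyⁱz is accepted.

dd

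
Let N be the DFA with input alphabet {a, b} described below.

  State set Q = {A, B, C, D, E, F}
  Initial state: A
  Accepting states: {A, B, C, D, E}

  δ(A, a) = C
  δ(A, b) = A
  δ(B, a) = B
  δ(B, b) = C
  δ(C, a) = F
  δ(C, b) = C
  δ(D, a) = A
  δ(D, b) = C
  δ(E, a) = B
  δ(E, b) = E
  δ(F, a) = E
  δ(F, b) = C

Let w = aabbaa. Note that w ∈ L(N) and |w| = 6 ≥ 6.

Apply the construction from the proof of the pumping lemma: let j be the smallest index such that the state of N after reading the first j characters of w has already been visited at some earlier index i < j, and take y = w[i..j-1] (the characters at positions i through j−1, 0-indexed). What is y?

Run of N on w = a a b b a a:
  step 0: A  (start)
  step 1: C  (read a: A→C)
  step 2: F  (read a: C→F)
  step 3: C  (read b: F→C)   ← first repeat (C seen earlier)
  step 4: C  (read b: C→C)
  step 5: F  (read a: C→F)
  step 6: E  (read a: F→E)

So i = 1, j = 3, giving x = w[0:1] = a, y = w[1:3] = ab, z = w[3:6] = baa.
Check: |xy| = 3 ≤ 6 and |y| = 2 ≥ 1. Reading y takes N from C back to C, so every xyⁱz is accepted.

ab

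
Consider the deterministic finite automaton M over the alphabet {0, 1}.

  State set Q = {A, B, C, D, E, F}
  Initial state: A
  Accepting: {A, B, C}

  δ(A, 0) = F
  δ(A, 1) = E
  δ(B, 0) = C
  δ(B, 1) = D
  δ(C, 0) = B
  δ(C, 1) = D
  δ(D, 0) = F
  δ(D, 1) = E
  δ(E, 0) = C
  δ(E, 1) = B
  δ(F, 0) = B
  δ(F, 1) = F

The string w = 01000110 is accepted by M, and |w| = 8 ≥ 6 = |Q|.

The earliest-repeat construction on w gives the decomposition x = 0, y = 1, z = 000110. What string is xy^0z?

xy⁰z = xz = 0·000110 = 0000110.
Reading y = 1 takes M from F back to F, so after x the machine is still in F, and z then leads to the accepting state C. Hence 0000110 ∈ L(M).

0000110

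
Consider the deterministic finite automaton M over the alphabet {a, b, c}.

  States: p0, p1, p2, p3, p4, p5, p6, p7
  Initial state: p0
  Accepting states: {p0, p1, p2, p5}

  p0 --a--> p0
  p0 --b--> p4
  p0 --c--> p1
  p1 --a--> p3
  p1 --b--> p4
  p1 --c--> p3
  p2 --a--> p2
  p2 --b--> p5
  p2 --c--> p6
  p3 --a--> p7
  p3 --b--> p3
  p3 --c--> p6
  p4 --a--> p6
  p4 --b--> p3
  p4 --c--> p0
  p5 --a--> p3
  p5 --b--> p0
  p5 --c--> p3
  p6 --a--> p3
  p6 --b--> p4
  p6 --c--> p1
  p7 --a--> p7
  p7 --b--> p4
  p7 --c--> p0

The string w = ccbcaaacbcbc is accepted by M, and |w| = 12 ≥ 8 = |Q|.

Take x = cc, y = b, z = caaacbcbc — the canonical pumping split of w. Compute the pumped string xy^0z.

cccaaacbcbc

xy⁰z = xz = cc·caaacbcbc = cccaaacbcbc.
Reading y = b takes M from p3 back to p3, so after x the machine is still in p3, and z then leads to the accepting state p0. Hence cccaaacbcbc ∈ L(M).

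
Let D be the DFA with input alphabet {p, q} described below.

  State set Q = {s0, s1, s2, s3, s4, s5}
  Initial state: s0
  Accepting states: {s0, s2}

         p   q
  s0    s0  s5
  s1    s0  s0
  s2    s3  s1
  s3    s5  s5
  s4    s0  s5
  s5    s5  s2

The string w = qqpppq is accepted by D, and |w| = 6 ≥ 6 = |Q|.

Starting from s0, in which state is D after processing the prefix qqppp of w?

State sequence: s0 -q-> s5 -q-> s2 -p-> s3 -p-> s5 -p-> s5

After reading 5 characters, D is in state s5.

s5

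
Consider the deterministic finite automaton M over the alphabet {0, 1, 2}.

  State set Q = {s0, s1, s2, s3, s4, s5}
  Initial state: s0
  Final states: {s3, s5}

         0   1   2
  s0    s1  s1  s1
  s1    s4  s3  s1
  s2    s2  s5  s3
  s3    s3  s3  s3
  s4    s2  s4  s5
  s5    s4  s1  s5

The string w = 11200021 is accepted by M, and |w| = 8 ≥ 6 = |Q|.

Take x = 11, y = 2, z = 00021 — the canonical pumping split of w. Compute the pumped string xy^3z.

xy^3z = 11·2·2·2·00021 = 1122200021.
Reading y = 2 takes M from s3 back to s3, so after x·y·y·y the machine is still in s3, and z then leads to the accepting state s3. Hence 1122200021 ∈ L(M).

1122200021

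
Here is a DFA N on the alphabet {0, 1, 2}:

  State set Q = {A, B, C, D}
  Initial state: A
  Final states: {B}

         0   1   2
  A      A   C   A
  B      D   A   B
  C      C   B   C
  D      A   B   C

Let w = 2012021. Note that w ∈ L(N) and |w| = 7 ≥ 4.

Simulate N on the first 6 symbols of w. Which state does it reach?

C

State sequence: A -2-> A -0-> A -1-> C -2-> C -0-> C -2-> C

After reading 6 characters, N is in state C.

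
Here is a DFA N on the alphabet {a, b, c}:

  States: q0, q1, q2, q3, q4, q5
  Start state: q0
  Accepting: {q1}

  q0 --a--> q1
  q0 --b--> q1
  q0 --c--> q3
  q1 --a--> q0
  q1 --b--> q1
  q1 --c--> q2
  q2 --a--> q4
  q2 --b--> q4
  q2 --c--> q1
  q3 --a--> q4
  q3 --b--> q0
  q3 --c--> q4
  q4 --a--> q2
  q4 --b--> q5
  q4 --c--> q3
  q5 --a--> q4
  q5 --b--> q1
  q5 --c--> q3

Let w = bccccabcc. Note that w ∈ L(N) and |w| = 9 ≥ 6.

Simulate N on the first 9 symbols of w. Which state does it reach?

State sequence: q0 -b-> q1 -c-> q2 -c-> q1 -c-> q2 -c-> q1 -a-> q0 -b-> q1 -c-> q2 -c-> q1

After reading 9 characters, N is in state q1.
(This kind of state-tracing is the core of the pumping-lemma construction: with 6 states, pigeonhole forces a repeat within the first 6 steps.)

q1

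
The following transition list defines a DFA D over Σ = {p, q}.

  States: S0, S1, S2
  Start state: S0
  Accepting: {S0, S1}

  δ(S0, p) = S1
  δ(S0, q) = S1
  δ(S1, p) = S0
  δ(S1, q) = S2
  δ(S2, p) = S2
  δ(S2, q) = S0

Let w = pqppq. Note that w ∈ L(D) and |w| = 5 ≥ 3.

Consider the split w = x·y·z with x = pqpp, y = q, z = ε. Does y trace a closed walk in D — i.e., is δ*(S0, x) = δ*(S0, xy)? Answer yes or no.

no

Run of D on the first 5 characters of w = p q p p q:
  step 0: S0  (start)
  step 1: S1  (read p: S0→S1)
  step 2: S2  (read q: S1→S2)
  step 3: S2  (read p: S2→S2)
  step 4: S2  (read p: S2→S2)
  step 5: S0  (read q: S2→S0)

After x (step 4): S2. After xy (step 5): S0.
They differ (S2 ≠ S0), so y is not a cycle from the state after x; this split is not the one the pumping-lemma construction produces, and pumping y need not keep the string in L(D).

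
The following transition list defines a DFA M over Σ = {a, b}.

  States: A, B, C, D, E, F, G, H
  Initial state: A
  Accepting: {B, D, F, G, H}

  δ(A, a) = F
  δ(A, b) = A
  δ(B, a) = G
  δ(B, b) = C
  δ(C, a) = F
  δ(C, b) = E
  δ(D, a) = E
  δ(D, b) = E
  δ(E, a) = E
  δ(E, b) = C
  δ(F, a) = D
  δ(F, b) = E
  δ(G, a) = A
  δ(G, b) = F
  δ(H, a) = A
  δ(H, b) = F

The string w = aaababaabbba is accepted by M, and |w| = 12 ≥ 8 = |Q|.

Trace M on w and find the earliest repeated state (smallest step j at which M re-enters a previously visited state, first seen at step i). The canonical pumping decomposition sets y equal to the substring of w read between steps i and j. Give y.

Run of M on w = a a a b a b a a b b b a:
  step 0: A  (start)
  step 1: F  (read a: A→F)
  step 2: D  (read a: F→D)
  step 3: E  (read a: D→E)
  step 4: C  (read b: E→C)
  step 5: F  (read a: C→F)   ← first repeat (F seen earlier)
  step 6: E  (read b: F→E)
  step 7: E  (read a: E→E)
  step 8: E  (read a: E→E)
  step 9: C  (read b: E→C)
  step 10: E  (read b: C→E)
  step 11: C  (read b: E→C)
  step 12: F  (read a: C→F)

So i = 1, j = 5, giving x = w[0:1] = a, y = w[1:5] = aaba, z = w[5:12] = baabbba.
Check: |xy| = 5 ≤ 8 and |y| = 4 ≥ 1. Reading y takes M from F back to F, so every xyⁱz is accepted.
With |Q| = 8, pigeonhole forces a state repeat no later than step 8; the substring read between the first and second visits to that state can be pumped.

aaba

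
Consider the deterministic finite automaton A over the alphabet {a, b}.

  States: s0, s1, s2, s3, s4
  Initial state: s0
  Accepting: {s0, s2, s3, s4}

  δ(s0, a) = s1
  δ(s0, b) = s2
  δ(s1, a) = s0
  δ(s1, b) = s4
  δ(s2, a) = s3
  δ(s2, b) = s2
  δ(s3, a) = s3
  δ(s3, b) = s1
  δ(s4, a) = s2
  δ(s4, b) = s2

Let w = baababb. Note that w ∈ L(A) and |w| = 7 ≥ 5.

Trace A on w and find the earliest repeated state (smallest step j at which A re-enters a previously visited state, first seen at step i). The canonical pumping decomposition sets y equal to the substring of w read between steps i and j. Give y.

a

State sequence: s0 -b-> s2 -a-> s3 -a-> s3 -b-> s1 -a-> s0 -b-> s2 -b-> s2
First repeat at step 3: s3 was already visited.

So i = 2, j = 3, giving x = w[0:2] = ba, y = w[2:3] = a, z = w[3:7] = babb.
Check: |xy| = 3 ≤ 5 and |y| = 1 ≥ 1. Reading y takes A from s3 back to s3, so every xyⁱz is accepted.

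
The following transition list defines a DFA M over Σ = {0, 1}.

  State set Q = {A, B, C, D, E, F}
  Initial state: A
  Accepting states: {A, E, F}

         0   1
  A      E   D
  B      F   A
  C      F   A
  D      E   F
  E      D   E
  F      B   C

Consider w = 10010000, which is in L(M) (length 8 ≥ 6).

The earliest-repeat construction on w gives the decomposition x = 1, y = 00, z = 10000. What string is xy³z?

100000010000

xy^3z = 1·00·00·00·10000 = 100000010000.
Reading y = 00 takes M from D back to D, so after x·y·y·y the machine is still in D, and z then leads to the accepting state F. Hence 100000010000 ∈ L(M).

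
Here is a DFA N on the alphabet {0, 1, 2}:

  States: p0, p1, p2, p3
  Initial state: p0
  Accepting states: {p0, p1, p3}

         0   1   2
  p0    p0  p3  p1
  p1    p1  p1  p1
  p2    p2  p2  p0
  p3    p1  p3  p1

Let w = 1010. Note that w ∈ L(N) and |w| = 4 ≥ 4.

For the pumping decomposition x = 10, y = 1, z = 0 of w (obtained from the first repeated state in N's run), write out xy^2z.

10110

xy^2z = 10·1·1·0 = 10110.
Reading y = 1 takes N from p1 back to p1, so after x·y·y the machine is still in p1, and z then leads to the accepting state p1. Hence 10110 ∈ L(N).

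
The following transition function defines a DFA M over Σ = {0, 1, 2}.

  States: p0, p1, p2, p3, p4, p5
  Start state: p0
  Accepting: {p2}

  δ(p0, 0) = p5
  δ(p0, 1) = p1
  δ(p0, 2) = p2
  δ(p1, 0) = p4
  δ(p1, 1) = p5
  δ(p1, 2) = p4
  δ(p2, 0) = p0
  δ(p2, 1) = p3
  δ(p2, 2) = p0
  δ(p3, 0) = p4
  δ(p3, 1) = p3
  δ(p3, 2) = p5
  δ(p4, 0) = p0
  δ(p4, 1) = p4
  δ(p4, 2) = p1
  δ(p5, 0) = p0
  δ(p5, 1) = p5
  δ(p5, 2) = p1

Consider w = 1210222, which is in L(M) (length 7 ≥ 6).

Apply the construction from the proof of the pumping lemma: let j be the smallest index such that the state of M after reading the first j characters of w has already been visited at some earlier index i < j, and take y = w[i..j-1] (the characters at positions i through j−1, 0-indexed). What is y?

State sequence: p0 -1-> p1 -2-> p4 -1-> p4 -0-> p0 -2-> p2 -2-> p0 -2-> p2
First repeat at step 3: p4 was already visited.

So i = 2, j = 3, giving x = w[0:2] = 12, y = w[2:3] = 1, z = w[3:7] = 0222.
Check: |xy| = 3 ≤ 6 and |y| = 1 ≥ 1. Reading y takes M from p4 back to p4, so every xyⁱz is accepted.

1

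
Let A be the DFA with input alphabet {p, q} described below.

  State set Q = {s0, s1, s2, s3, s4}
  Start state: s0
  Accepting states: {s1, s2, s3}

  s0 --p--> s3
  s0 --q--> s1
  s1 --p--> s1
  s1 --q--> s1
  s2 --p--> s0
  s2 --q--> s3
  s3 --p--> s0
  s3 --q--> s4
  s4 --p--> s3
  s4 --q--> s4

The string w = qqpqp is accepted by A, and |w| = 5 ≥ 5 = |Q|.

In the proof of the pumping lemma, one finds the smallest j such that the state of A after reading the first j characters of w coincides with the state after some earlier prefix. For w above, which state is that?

s1

State sequence: s0 -q-> s1 -q-> s1 -p-> s1 -q-> s1 -p-> s1
First repeat at step 2: s1 was already visited.

The earliest repeat is at step j = 2: A is in s1, which it already visited at step i = 1.
Since A has 5 states, any run of length ≥ 5 visits 5+1 states, so by pigeonhole some state repeats within the first 5 steps — that repeat gives the pumpable loop.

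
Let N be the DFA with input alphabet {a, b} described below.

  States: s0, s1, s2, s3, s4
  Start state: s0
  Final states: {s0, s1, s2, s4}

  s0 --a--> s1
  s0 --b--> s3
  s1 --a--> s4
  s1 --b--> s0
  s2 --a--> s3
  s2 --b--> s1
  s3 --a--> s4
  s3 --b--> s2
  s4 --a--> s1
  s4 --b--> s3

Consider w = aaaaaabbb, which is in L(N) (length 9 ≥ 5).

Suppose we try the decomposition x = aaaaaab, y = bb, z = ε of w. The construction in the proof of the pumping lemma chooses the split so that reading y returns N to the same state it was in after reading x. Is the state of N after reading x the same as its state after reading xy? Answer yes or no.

no

Run of N on the first 9 characters of w = a a a a a a b b b:
  step 0: s0  (start)
  step 1: s1  (read a: s0→s1)
  step 2: s4  (read a: s1→s4)
  step 3: s1  (read a: s4→s1)
  step 4: s4  (read a: s1→s4)
  step 5: s1  (read a: s4→s1)
  step 6: s4  (read a: s1→s4)
  step 7: s3  (read b: s4→s3)
  step 8: s2  (read b: s3→s2)
  step 9: s1  (read b: s2→s1)

After x (step 7): s3. After xy (step 9): s1.
They differ (s3 ≠ s1), so y is not a cycle from the state after x; this split is not the one the pumping-lemma construction produces, and pumping y need not keep the string in L(N).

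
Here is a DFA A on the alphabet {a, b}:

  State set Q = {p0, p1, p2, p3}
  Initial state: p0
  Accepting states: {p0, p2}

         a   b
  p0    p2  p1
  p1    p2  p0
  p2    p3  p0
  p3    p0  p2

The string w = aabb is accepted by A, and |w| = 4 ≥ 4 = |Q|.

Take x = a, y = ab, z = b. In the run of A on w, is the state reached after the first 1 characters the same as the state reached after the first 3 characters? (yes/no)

Run of A on the first 3 characters of w = a a b:
  step 0: p0  (start)
  step 1: p2  (read a: p0→p2)
  step 2: p3  (read a: p2→p3)
  step 3: p2  (read b: p3→p2)

After x (step 1): p2. After xy (step 3): p2.
They match, so y = ab drives A around a cycle from p2 back to itself; pumping y any number of times keeps A in p2 before reading z, and xyⁱz ∈ L(A) for every i ≥ 0.

yes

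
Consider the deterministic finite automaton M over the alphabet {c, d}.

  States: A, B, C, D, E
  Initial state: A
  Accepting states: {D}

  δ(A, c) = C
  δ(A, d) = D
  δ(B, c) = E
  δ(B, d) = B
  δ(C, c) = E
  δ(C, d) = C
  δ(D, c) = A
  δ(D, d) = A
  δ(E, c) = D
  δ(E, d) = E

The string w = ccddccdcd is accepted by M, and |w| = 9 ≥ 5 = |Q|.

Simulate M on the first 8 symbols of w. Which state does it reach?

State sequence: A -c-> C -c-> E -d-> E -d-> E -c-> D -c-> A -d-> D -c-> A

After reading 8 characters, M is in state A.

A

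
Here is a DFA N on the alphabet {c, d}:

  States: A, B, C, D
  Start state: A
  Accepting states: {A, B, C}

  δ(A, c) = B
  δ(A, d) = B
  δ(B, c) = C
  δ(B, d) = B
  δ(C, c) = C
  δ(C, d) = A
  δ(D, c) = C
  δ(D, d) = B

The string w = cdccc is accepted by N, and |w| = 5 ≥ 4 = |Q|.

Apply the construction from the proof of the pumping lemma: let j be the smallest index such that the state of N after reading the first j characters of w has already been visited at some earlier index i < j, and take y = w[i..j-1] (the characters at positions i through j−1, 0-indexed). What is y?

State sequence: A -c-> B -d-> B -c-> C -c-> C -c-> C
First repeat at step 2: B was already visited.

So i = 1, j = 2, giving x = w[0:1] = c, y = w[1:2] = d, z = w[2:5] = ccc.
Check: |xy| = 2 ≤ 4 and |y| = 1 ≥ 1. Reading y takes N from B back to B, so every xyⁱz is accepted.
The DFA has 4 states, so the proof of the pumping lemma guarantees a repeated state among the first 4+1 visited; the segment between the two visits is the pumpable y.

d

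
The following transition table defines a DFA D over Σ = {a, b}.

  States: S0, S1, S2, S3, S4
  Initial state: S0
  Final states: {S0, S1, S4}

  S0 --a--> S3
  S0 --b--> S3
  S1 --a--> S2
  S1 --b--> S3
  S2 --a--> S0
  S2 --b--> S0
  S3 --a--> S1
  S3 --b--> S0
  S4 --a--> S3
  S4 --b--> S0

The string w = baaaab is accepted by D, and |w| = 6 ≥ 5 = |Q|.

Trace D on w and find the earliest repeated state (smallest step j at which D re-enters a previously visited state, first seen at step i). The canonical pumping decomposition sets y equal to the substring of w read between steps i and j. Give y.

State sequence: S0 -b-> S3 -a-> S1 -a-> S2 -a-> S0 -a-> S3 -b-> S0
First repeat at step 4: S0 was already visited.

So i = 0, j = 4, giving x = w[0:0] = ε, y = w[0:4] = baaa, z = w[4:6] = ab.
Check: |xy| = 4 ≤ 5 and |y| = 4 ≥ 1. Reading y takes D from S0 back to S0, so every xyⁱz is accepted.

baaa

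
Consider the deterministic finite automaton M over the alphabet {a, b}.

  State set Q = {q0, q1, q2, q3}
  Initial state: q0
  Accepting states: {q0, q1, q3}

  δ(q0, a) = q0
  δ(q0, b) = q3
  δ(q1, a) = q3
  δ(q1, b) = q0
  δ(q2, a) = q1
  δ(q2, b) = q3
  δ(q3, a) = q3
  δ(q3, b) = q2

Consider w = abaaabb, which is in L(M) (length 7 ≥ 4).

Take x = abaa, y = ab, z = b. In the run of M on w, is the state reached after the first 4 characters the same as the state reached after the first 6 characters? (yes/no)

Run of M on the first 6 characters of w = a b a a a b:
  step 0: q0  (start)
  step 1: q0  (read a: q0→q0)
  step 2: q3  (read b: q0→q3)
  step 3: q3  (read a: q3→q3)
  step 4: q3  (read a: q3→q3)
  step 5: q3  (read a: q3→q3)
  step 6: q2  (read b: q3→q2)

After x (step 4): q3. After xy (step 6): q2.
They differ (q3 ≠ q2), so y is not a cycle from the state after x; this split is not the one the pumping-lemma construction produces, and pumping y need not keep the string in L(M).

no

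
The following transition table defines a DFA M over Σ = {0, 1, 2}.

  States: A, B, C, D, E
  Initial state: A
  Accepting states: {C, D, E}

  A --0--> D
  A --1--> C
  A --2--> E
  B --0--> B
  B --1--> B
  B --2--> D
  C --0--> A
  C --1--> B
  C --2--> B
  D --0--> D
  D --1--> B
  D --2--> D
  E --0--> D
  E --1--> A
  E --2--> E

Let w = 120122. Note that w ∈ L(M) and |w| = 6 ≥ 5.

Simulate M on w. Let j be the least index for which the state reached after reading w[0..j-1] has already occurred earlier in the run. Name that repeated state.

State sequence: A -1-> C -2-> B -0-> B -1-> B -2-> D -2-> D
First repeat at step 3: B was already visited.

The earliest repeat is at step j = 3: M is in B, which it already visited at step i = 2.
Pumping length from the standard proof: p = 5 (the number of states). The repeated state found above gives |xy| = j ≤ 5 and |y| = j − i ≥ 1.

B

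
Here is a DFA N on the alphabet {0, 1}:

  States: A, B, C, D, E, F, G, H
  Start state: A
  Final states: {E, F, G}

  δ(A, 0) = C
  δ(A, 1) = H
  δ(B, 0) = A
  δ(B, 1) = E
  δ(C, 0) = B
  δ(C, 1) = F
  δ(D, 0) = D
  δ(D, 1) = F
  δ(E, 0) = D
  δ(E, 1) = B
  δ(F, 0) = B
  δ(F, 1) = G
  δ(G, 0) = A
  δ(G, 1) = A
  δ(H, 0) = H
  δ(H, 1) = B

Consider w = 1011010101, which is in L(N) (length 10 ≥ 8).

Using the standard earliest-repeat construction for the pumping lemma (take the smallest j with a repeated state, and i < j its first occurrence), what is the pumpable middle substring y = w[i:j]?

Run of N on w = 1 0 1 1 0 1 0 1 0 1:
  step 0: A  (start)
  step 1: H  (read 1: A→H)
  step 2: H  (read 0: H→H)   ← first repeat (H seen earlier)
  step 3: B  (read 1: H→B)
  step 4: E  (read 1: B→E)
  step 5: D  (read 0: E→D)
  step 6: F  (read 1: D→F)
  step 7: B  (read 0: F→B)
  step 8: E  (read 1: B→E)
  step 9: D  (read 0: E→D)
  step 10: F  (read 1: D→F)

So i = 1, j = 2, giving x = w[0:1] = 1, y = w[1:2] = 0, z = w[2:10] = 11010101.
Check: |xy| = 2 ≤ 8 and |y| = 1 ≥ 1. Reading y takes N from H back to H, so every xyⁱz is accepted.
The DFA has 8 states, so the proof of the pumping lemma guarantees a repeated state among the first 8+1 visited; the segment between the two visits is the pumpable y.

0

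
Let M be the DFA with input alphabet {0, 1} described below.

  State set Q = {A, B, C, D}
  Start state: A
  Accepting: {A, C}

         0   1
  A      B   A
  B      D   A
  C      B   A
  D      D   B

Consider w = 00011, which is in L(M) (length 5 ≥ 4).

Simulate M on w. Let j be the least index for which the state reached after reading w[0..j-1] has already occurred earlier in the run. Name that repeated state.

D

Run of M on w = 0 0 0 1 1:
  step 0: A  (start)
  step 1: B  (read 0: A→B)
  step 2: D  (read 0: B→D)
  step 3: D  (read 0: D→D)   ← first repeat (D seen earlier)
  step 4: B  (read 1: D→B)
  step 5: A  (read 1: B→A)

The earliest repeat is at step j = 3: M is in D, which it already visited at step i = 2.
With |Q| = 4, pigeonhole forces a state repeat no later than step 4; the substring read between the first and second visits to that state can be pumped.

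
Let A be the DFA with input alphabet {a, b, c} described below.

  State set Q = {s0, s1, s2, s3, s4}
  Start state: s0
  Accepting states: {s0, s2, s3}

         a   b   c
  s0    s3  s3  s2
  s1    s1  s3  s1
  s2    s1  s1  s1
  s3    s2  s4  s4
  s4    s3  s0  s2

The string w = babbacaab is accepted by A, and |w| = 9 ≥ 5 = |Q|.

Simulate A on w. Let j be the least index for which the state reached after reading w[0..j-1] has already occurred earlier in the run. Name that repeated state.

s3

Run of A on w = b a b b a c a a b:
  step 0: s0  (start)
  step 1: s3  (read b: s0→s3)
  step 2: s2  (read a: s3→s2)
  step 3: s1  (read b: s2→s1)
  step 4: s3  (read b: s1→s3)   ← first repeat (s3 seen earlier)
  step 5: s2  (read a: s3→s2)
  step 6: s1  (read c: s2→s1)
  step 7: s1  (read a: s1→s1)
  step 8: s1  (read a: s1→s1)
  step 9: s3  (read b: s1→s3)

The earliest repeat is at step j = 4: A is in s3, which it already visited at step i = 1.
Pumping length from the standard proof: p = 5 (the number of states). The repeated state found above gives |xy| = j ≤ 5 and |y| = j − i ≥ 1.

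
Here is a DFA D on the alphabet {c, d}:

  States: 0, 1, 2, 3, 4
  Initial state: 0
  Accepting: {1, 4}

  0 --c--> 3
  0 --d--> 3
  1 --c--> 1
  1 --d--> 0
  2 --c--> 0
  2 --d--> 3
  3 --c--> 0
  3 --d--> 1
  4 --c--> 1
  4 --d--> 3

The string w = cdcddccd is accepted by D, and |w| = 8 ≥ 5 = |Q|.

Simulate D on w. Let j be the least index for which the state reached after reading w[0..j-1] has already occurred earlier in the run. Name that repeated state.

Run of D on w = c d c d d c c d:
  step 0: 0  (start)
  step 1: 3  (read c: 0→3)
  step 2: 1  (read d: 3→1)
  step 3: 1  (read c: 1→1)   ← first repeat (1 seen earlier)
  step 4: 0  (read d: 1→0)
  step 5: 3  (read d: 0→3)
  step 6: 0  (read c: 3→0)
  step 7: 3  (read c: 0→3)
  step 8: 1  (read d: 3→1)

The earliest repeat is at step j = 3: D is in 1, which it already visited at step i = 2.

1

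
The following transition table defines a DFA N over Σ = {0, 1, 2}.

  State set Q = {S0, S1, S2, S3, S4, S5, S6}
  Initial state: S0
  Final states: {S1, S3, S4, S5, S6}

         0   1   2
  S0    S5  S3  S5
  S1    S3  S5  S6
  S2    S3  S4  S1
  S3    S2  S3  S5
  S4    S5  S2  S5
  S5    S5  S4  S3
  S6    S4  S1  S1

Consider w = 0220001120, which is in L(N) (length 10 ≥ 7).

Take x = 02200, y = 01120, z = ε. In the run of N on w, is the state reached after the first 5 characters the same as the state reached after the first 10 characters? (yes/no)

State sequence: S0 -0-> S5 -2-> S3 -2-> S5 -0-> S5 -0-> S5 -0-> S5 -1-> S4 -1-> S2 -2-> S1 -0-> S3

After x (step 5): S5. After xy (step 10): S3.
They differ (S5 ≠ S3), so y is not a cycle from the state after x; this split is not the one the pumping-lemma construction produces, and pumping y need not keep the string in L(N).

no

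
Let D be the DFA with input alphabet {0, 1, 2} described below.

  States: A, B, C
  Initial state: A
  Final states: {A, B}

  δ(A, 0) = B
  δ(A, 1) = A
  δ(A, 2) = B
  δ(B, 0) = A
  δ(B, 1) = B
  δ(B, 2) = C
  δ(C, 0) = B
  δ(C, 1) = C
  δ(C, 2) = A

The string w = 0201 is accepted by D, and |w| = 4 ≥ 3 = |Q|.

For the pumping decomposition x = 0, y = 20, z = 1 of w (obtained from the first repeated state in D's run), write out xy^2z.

020201

xy^2z = 0·20·20·1 = 020201.
Reading y = 20 takes D from B back to B, so after x·y·y the machine is still in B, and z then leads to the accepting state B. Hence 020201 ∈ L(D).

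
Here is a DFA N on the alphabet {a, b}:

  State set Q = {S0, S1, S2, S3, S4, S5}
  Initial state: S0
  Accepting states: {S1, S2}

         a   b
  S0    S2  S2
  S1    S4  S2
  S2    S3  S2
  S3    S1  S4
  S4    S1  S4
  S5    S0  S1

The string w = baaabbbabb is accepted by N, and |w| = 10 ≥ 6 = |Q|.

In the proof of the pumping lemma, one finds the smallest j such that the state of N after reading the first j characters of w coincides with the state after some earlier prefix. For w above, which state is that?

S4

Run of N on w = b a a a b b b a b b:
  step 0: S0  (start)
  step 1: S2  (read b: S0→S2)
  step 2: S3  (read a: S2→S3)
  step 3: S1  (read a: S3→S1)
  step 4: S4  (read a: S1→S4)
  step 5: S4  (read b: S4→S4)   ← first repeat (S4 seen earlier)
  step 6: S4  (read b: S4→S4)
  step 7: S4  (read b: S4→S4)
  step 8: S1  (read a: S4→S1)
  step 9: S2  (read b: S1→S2)
  step 10: S2  (read b: S2→S2)

The earliest repeat is at step j = 5: N is in S4, which it already visited at step i = 4.
With |Q| = 6, pigeonhole forces a state repeat no later than step 6; the substring read between the first and second visits to that state can be pumped.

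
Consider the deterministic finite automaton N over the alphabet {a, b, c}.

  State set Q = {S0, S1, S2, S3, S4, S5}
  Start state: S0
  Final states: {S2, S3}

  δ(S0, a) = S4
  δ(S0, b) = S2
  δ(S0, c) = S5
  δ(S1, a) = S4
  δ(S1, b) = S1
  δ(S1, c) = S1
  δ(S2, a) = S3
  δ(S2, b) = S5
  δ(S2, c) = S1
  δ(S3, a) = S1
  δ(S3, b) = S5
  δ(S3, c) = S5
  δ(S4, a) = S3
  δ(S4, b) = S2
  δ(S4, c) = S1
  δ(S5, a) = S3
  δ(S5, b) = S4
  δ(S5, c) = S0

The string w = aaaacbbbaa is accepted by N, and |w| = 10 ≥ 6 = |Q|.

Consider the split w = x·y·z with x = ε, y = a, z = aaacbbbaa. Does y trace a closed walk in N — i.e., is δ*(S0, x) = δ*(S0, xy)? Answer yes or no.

State sequence: S0 -a-> S4

After x (step 0): S0. After xy (step 1): S4.
They differ (S0 ≠ S4), so y is not a cycle from the state after x; this split is not the one the pumping-lemma construction produces, and pumping y need not keep the string in L(N).

no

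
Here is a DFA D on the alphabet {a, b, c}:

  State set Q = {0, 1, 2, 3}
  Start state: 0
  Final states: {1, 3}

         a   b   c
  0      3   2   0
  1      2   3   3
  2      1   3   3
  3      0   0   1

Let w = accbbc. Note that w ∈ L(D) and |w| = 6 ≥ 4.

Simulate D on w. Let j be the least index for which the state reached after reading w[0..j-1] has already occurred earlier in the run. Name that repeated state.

Run of D on w = a c c b b c:
  step 0: 0  (start)
  step 1: 3  (read a: 0→3)
  step 2: 1  (read c: 3→1)
  step 3: 3  (read c: 1→3)   ← first repeat (3 seen earlier)
  step 4: 0  (read b: 3→0)
  step 5: 2  (read b: 0→2)
  step 6: 3  (read c: 2→3)

The earliest repeat is at step j = 3: D is in 3, which it already visited at step i = 1.
With |Q| = 4, pigeonhole forces a state repeat no later than step 4; the substring read between the first and second visits to that state can be pumped.

3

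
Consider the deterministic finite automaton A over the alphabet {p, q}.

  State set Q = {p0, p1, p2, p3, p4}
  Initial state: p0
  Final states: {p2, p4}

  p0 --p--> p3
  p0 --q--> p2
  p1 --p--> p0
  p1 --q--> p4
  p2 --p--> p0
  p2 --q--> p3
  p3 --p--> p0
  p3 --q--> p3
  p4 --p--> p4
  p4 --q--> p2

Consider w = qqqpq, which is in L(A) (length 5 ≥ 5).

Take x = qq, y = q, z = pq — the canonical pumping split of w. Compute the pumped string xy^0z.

qqpq

xy⁰z = xz = qq·pq = qqpq.
Reading y = q takes A from p3 back to p3, so after x the machine is still in p3, and z then leads to the accepting state p2. Hence qqpq ∈ L(A).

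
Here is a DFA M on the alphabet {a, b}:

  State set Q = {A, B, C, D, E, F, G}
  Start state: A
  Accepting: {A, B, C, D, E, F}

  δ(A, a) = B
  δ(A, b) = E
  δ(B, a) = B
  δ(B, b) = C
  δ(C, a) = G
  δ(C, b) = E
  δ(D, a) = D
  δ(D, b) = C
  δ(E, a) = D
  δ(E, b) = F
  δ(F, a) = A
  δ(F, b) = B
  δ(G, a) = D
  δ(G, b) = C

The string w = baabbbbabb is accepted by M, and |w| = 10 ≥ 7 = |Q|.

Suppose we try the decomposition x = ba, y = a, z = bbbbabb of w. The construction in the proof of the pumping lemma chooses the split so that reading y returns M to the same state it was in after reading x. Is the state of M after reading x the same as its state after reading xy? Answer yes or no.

yes

State sequence: A -b-> E -a-> D -a-> D

After x (step 2): D. After xy (step 3): D.
They match, so y = a drives M around a cycle from D back to itself; pumping y any number of times keeps M in D before reading z, and xyⁱz ∈ L(M) for every i ≥ 0.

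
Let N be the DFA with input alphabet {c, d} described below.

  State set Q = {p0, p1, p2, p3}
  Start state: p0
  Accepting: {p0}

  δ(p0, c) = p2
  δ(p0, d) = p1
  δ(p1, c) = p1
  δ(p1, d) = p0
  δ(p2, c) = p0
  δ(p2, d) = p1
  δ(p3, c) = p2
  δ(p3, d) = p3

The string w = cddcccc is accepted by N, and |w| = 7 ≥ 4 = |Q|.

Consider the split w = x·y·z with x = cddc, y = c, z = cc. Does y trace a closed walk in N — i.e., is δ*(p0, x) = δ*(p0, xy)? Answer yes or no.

Run of N on the first 5 characters of w = c d d c c:
  step 0: p0  (start)
  step 1: p2  (read c: p0→p2)
  step 2: p1  (read d: p2→p1)
  step 3: p0  (read d: p1→p0)
  step 4: p2  (read c: p0→p2)
  step 5: p0  (read c: p2→p0)

After x (step 4): p2. After xy (step 5): p0.
They differ (p2 ≠ p0), so y is not a cycle from the state after x; this split is not the one the pumping-lemma construction produces, and pumping y need not keep the string in L(N).

no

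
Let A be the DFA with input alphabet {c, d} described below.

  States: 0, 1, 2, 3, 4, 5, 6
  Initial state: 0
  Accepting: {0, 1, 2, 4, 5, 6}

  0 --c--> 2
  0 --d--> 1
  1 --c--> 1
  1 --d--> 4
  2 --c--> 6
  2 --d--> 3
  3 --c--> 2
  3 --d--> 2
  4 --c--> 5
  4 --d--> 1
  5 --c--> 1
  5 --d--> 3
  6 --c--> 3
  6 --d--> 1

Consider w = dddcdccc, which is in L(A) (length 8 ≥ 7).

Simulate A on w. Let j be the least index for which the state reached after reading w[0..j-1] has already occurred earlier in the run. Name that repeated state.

State sequence: 0 -d-> 1 -d-> 4 -d-> 1 -c-> 1 -d-> 4 -c-> 5 -c-> 1 -c-> 1
First repeat at step 3: 1 was already visited.

The earliest repeat is at step j = 3: A is in 1, which it already visited at step i = 1.
The DFA has 7 states, so the proof of the pumping lemma guarantees a repeated state among the first 7+1 visited; the segment between the two visits is the pumpable y.

1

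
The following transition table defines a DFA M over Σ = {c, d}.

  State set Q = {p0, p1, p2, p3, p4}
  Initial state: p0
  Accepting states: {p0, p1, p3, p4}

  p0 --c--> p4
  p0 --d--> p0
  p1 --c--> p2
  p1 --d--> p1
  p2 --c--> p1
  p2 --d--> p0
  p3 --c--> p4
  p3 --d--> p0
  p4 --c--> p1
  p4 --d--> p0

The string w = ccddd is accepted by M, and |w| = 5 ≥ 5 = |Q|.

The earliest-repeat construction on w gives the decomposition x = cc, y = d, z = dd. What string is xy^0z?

xy⁰z = xz = cc·dd = ccdd.
Reading y = d takes M from p1 back to p1, so after x the machine is still in p1, and z then leads to the accepting state p1. Hence ccdd ∈ L(M).

ccdd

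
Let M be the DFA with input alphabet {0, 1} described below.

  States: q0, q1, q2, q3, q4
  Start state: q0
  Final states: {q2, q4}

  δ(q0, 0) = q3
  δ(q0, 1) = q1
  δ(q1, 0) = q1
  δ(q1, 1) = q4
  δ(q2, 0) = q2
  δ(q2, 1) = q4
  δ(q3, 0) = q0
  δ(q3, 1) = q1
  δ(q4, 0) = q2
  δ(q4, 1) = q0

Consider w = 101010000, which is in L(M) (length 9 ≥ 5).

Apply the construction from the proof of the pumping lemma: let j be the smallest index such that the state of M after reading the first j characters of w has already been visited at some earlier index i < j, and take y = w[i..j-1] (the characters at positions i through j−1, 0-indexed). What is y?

State sequence: q0 -1-> q1 -0-> q1 -1-> q4 -0-> q2 -1-> q4 -0-> q2 -0-> q2 -0-> q2 -0-> q2
First repeat at step 2: q1 was already visited.

So i = 1, j = 2, giving x = w[0:1] = 1, y = w[1:2] = 0, z = w[2:9] = 1010000.
Check: |xy| = 2 ≤ 5 and |y| = 1 ≥ 1. Reading y takes M from q1 back to q1, so every xyⁱz is accepted.
With |Q| = 5, pigeonhole forces a state repeat no later than step 5; the substring read between the first and second visits to that state can be pumped.

0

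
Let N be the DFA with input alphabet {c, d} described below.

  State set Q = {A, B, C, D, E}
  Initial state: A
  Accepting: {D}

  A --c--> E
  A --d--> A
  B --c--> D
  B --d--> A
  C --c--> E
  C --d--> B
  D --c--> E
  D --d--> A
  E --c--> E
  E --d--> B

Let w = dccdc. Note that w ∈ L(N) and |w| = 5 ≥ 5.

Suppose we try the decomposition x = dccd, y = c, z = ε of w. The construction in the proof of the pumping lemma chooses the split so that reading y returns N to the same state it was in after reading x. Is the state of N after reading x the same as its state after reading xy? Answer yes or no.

State sequence: A -d-> A -c-> E -c-> E -d-> B -c-> D

After x (step 4): B. After xy (step 5): D.
They differ (B ≠ D), so y is not a cycle from the state after x; this split is not the one the pumping-lemma construction produces, and pumping y need not keep the string in L(N).

no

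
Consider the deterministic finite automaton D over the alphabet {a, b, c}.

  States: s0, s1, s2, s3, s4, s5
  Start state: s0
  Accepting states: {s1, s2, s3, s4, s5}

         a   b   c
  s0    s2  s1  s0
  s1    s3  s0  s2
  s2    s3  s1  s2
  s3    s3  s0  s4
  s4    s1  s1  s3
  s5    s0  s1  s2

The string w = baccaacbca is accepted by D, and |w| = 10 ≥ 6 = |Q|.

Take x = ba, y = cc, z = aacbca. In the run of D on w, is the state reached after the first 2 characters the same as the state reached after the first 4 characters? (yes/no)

Run of D on the first 4 characters of w = b a c c:
  step 0: s0  (start)
  step 1: s1  (read b: s0→s1)
  step 2: s3  (read a: s1→s3)
  step 3: s4  (read c: s3→s4)
  step 4: s3  (read c: s4→s3)

After x (step 2): s3. After xy (step 4): s3.
They match, so y = cc drives D around a cycle from s3 back to itself; pumping y any number of times keeps D in s3 before reading z, and xyⁱz ∈ L(D) for every i ≥ 0.

yes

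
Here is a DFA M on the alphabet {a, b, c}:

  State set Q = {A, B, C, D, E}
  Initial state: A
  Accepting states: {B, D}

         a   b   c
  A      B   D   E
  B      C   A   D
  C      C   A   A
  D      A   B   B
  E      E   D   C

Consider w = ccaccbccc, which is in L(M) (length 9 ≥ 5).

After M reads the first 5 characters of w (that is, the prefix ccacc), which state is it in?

E

Run of M on the first 5 characters of w = c c a c c:
  step 0: A  (start)
  step 1: E  (read c: A→E)
  step 2: C  (read c: E→C)
  step 3: C  (read a: C→C)
  step 4: A  (read c: C→A)
  step 5: E  (read c: A→E)

After reading 5 characters, M is in state E.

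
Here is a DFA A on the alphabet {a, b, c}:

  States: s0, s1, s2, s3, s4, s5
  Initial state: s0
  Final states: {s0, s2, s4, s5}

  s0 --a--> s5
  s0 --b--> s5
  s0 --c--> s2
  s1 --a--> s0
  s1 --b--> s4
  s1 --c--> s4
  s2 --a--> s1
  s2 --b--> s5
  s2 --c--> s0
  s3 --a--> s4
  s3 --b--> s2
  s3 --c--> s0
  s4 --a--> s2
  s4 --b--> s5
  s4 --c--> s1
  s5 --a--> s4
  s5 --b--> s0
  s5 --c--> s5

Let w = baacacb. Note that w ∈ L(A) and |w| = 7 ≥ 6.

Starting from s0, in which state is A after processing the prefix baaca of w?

s5

State sequence: s0 -b-> s5 -a-> s4 -a-> s2 -c-> s0 -a-> s5

After reading 5 characters, A is in state s5.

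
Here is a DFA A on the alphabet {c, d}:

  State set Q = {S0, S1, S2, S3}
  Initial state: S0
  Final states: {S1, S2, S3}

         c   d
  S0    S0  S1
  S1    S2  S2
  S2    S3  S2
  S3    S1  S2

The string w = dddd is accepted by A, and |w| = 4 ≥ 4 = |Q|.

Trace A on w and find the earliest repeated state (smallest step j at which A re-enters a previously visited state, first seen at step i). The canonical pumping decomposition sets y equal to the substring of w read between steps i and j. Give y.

Run of A on w = d d d d:
  step 0: S0  (start)
  step 1: S1  (read d: S0→S1)
  step 2: S2  (read d: S1→S2)
  step 3: S2  (read d: S2→S2)   ← first repeat (S2 seen earlier)
  step 4: S2  (read d: S2→S2)

So i = 2, j = 3, giving x = w[0:2] = dd, y = w[2:3] = d, z = w[3:4] = d.
Check: |xy| = 3 ≤ 4 and |y| = 1 ≥ 1. Reading y takes A from S2 back to S2, so every xyⁱz is accepted.
Pumping length from the standard proof: p = 4 (the number of states). The repeated state found above gives |xy| = j ≤ 4 and |y| = j − i ≥ 1.

d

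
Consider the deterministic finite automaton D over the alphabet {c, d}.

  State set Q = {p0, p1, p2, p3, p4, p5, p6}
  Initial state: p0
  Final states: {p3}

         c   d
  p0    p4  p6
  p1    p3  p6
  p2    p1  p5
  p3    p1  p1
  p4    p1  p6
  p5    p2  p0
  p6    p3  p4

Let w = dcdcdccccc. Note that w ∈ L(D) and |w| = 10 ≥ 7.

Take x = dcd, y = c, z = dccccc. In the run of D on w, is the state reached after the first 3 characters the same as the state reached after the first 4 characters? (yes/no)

State sequence: p0 -d-> p6 -c-> p3 -d-> p1 -c-> p3

After x (step 3): p1. After xy (step 4): p3.
They differ (p1 ≠ p3), so y is not a cycle from the state after x; this split is not the one the pumping-lemma construction produces, and pumping y need not keep the string in L(D).

no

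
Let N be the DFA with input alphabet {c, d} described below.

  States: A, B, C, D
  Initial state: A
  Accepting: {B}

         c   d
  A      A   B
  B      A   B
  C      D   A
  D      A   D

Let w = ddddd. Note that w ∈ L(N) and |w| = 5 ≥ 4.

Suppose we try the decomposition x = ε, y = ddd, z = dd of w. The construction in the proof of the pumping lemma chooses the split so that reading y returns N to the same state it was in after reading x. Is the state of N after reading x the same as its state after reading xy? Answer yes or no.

Run of N on the first 3 characters of w = d d d:
  step 0: A  (start)
  step 1: B  (read d: A→B)
  step 2: B  (read d: B→B)
  step 3: B  (read d: B→B)

After x (step 0): A. After xy (step 3): B.
They differ (A ≠ B), so y is not a cycle from the state after x; this split is not the one the pumping-lemma construction produces, and pumping y need not keep the string in L(N).

no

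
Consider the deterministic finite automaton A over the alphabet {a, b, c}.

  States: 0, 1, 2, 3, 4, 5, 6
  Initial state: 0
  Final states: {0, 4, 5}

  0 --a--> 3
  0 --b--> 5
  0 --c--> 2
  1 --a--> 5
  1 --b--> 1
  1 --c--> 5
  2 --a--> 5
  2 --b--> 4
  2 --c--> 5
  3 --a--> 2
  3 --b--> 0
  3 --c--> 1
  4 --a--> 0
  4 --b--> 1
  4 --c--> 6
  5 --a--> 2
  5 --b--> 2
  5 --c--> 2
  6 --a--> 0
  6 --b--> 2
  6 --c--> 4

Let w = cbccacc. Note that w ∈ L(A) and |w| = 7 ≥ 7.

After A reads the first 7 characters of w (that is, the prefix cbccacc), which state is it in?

5

Run of A on the first 7 characters of w = c b c c a c c:
  step 0: 0  (start)
  step 1: 2  (read c: 0→2)
  step 2: 4  (read b: 2→4)
  step 3: 6  (read c: 4→6)
  step 4: 4  (read c: 6→4)
  step 5: 0  (read a: 4→0)
  step 6: 2  (read c: 0→2)
  step 7: 5  (read c: 2→5)

After reading 7 characters, A is in state 5.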